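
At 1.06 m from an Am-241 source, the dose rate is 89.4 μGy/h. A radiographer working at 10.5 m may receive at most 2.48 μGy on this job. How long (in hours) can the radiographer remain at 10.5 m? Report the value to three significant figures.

2.72 h

By the inverse-square law, rate at 10.5 m:
89.4 × (1.06/10.5)² = 89.4 × 0.01019 = 0.9110 μGy/h.
Stay time = 2.48 μGy ÷ 0.9110 μGy/h = 2.722 h.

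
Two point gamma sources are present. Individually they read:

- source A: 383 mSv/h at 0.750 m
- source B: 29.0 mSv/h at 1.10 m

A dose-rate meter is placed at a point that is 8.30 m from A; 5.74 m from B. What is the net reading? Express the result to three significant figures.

Each source contributes Iᵢ·(dᵢ/rᵢ)²; contributions add.
A: 383 × (0.750/8.30)² = 3.127 mSv/h
B: 29.0 × (1.10/5.74)² = 1.065 mSv/h
Total = 3.127 + 1.065 = 4.192 mSv/h.

4.19 mSv/h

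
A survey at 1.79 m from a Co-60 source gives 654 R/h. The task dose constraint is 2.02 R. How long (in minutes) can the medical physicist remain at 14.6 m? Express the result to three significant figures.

Intensity scales as (d₁/d₂)², so rate at 14.6 m:
654 × (1.79/14.6)² = 654 × 0.01503 = 9.830 R/h.
Stay time = 2.02 R ÷ 9.830 R/h = 0.2055 h = 12.33 min.

12.3 min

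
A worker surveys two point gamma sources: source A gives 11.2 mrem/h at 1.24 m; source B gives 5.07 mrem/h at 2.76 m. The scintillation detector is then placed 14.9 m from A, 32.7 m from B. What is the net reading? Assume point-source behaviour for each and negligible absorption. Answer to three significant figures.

By superposition, sum each source's inverse-square contribution:
A: 11.2 × (1.24/14.9)² = 0.07757 mrem/h
B: 5.07 × (2.76/32.7)² = 0.03612 mrem/h
Total = 0.07757 + 0.03612 = 0.1137 mrem/h.

0.114 mrem/h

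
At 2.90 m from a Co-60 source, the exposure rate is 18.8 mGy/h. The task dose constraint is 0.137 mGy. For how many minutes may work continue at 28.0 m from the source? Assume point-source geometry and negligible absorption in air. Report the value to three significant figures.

Using I₁d₁² = I₂d₂², rate at 28.0 m:
(2.90/28.0)² = 0.01073, so 18.8 × 0.01073 = 0.2017 mGy/h.
Stay time = 0.137 mGy ÷ 0.2017 mGy/h = 0.6792 h = 40.75 min.

40.8 min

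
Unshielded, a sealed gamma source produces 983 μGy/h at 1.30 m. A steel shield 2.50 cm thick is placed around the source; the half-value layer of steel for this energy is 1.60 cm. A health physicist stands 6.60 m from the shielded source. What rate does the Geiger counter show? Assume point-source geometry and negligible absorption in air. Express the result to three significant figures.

Distance alone: (1.30/6.60)² = 0.03880, so 983 × 0.03880 = 38.14 μGy/h.
Shield: 2.50/1.60 = 1.562 half-value layers → attenuation 2^(−1.562) = 0.3387.
Combined: 38.14 × 0.3387 = 12.92 μGy/h.

12.9 μGy/h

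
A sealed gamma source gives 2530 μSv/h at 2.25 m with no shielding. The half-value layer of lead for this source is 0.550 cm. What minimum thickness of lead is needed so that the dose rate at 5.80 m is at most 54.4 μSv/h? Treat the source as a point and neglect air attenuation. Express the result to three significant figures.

1.54 cm

At 5.80 m, distance alone gives 2530 × (2.25/5.80)² = 2530 × 0.1505 = 380.8 μSv/h.
Further attenuation needed: 380.8/54.4 = 7.000.
n = log₂(7.000) = 2.807 half-value layers.
Thickness = 2.807 × 0.550 cm = 1.544 cm.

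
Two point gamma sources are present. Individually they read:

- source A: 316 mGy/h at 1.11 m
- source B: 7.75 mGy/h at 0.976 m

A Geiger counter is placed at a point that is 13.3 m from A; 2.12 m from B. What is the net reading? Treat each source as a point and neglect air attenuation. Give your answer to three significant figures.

Each source contributes Iᵢ·(dᵢ/rᵢ)²; contributions add.
A: 316 × (1.11/13.3)² = 2.201 mGy/h
B: 7.75 × (0.976/2.12)² = 1.643 mGy/h
Total = 2.201 + 1.643 = 3.844 mGy/h.

3.84 mGy/h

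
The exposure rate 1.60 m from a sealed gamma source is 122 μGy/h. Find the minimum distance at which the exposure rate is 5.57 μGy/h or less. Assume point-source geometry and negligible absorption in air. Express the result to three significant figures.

7.49 m

Using I₁d₁² = I₂d₂², d₂ = d₁·√(I₁/I₂).
I₁/I₂ = 122/5.57 = 21.90, so d₂ = 1.60 × √21.90 = 7.488 m.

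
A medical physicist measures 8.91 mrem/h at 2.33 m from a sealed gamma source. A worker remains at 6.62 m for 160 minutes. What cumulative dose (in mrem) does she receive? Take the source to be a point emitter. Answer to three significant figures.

2.94 mrem

Applying the 1/r² law, rate at 6.62 m:
8.91 × (2.33/6.62)² = 8.91 × 0.1239 = 1.104 mrem/h.
Dose = rate × time = 1.104 mrem/h × 2.667 h = 2.944 mrem.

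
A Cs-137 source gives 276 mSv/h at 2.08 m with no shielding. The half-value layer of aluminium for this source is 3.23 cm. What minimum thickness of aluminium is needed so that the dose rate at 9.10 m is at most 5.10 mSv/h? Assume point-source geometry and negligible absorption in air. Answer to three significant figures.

4.84 cm

At 9.10 m, distance alone gives 276 × (2.08/9.10)² = 276 × 0.05224 = 14.42 mSv/h.
Further attenuation needed: 14.42/5.10 = 2.827.
n = log₂(2.827) = 1.499 half-value layers.
Thickness = 1.499 × 3.23 cm = 4.842 cm.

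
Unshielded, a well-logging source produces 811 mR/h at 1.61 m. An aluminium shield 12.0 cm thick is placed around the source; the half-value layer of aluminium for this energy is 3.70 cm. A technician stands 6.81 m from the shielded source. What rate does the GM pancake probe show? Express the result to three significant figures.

4.79 mR/h

Distance alone: (1.61/6.81)² = 0.05589, so 811 × 0.05589 = 45.33 mR/h.
Shield: 12.0/3.70 = 3.243 half-value layers → attenuation 2^(−3.243) = 0.1056.
Combined: 45.33 × 0.1056 = 4.787 mR/h.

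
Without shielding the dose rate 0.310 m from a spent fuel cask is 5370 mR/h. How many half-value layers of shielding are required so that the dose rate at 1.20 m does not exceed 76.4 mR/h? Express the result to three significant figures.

2.23 half-value layers

At 1.20 m, distance alone gives 5370 × (0.310/1.20)² = 5370 × 0.06674 = 358.4 mR/h.
Further attenuation needed: 358.4/76.4 = 4.691.
n = log₂(4.691) = 2.230 half-value layers.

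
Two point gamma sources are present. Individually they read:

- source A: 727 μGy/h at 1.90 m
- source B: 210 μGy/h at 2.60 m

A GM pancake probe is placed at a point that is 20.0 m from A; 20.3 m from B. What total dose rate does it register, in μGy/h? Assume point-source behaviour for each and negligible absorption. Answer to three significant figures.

10.0 μGy/h

By superposition, sum each source's inverse-square contribution:
A: 727 × (1.90/20.0)² = 6.561 μGy/h
B: 210 × (2.60/20.3)² = 3.445 μGy/h
Total = 6.561 + 3.445 = 10.01 μGy/h.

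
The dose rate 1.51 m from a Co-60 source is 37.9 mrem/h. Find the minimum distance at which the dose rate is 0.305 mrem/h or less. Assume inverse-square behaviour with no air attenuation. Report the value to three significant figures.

Using I₁d₁² = I₂d₂², d₂ = d₁·√(I₁/I₂).
I₁/I₂ = 37.9/0.305 = 124.3, so d₂ = 1.51 × √124.3 = 16.83 m.

16.8 m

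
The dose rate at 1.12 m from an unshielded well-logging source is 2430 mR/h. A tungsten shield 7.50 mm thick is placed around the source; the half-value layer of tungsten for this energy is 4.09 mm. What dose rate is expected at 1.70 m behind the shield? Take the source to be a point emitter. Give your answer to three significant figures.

296 mR/h

Distance alone: 2430 × (1.12/1.70)² = 2430 × 0.4340 = 1055 mR/h.
Shield: 7.50/4.09 = 1.834 half-value layers → attenuation 2^(−1.834) = 0.2805.
Combined: 1055 × 0.2805 = 295.9 mR/h.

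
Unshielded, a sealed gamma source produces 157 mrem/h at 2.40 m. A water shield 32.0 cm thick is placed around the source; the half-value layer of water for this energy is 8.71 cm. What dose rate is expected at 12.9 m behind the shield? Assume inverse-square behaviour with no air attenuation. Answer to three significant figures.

0.426 mrem/h

Distance alone: 157 × (2.40/12.9)² = 157 × 0.03461 = 5.434 mrem/h.
Shield: 32.0/8.71 = 3.674 half-value layers → attenuation 2^(−3.674) = 0.07835.
Combined: 5.434 × 0.07835 = 0.4258 mrem/h.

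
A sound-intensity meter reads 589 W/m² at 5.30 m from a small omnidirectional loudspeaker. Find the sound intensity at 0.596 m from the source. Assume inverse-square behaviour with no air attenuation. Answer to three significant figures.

46600 W/m²

Applying the 1/r² law, the rate at 0.596 m is
589 × (5.30/0.596)² = 589 × 79.08 = 46580 W/m².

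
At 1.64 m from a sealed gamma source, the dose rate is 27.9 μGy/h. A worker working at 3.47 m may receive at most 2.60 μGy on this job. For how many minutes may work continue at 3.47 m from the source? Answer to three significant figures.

Using I₁d₁² = I₂d₂², rate at 3.47 m:
27.9 × (1.64/3.47)² = 27.9 × 0.2234 = 6.233 μGy/h.
Stay time = 2.60 μGy ÷ 6.233 μGy/h = 0.4171 h = 25.03 min.

25.0 min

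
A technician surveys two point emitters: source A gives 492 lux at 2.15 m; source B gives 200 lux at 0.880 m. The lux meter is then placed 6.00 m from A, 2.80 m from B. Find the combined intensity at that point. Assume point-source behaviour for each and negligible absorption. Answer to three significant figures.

82.9 lux

By superposition, sum each source's inverse-square contribution:
A: 492 × (2.15/6.00)² = 63.17 lux
B: 200 × (0.880/2.80)² = 19.76 lux
Total = 63.17 + 19.76 = 82.93 lux.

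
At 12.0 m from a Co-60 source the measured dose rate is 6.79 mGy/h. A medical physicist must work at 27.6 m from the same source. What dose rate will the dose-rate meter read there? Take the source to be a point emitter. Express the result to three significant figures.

Applying the 1/r² law, scaling from 12.0 m to 27.6 m:
(12.0/27.6)² = 0.1890, so 6.79 × 0.1890 = 1.283 mGy/h.

1.28 mGy/h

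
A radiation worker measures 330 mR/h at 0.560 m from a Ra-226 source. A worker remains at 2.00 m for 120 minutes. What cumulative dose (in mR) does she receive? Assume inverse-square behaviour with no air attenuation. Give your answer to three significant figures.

51.7 mR

Applying the 1/r² law, rate at 2.00 m:
(0.560/2.00)² = 0.07840, so 330 × 0.07840 = 25.87 mR/h.
Dose = rate × time = 25.87 mR/h × 2.000 h = 51.74 mR.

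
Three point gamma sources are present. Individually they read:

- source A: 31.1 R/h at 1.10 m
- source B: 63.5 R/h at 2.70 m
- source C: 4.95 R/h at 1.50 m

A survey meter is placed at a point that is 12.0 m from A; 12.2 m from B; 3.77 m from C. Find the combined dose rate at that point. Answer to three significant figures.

4.16 R/h

Each source contributes Iᵢ·(dᵢ/rᵢ)²; contributions add.
A: 31.1 × (1.10/12.0)² = 0.2613 R/h
B: 63.5 × (2.70/12.2)² = 3.110 R/h
C: 4.95 × (1.50/3.77)² = 0.7836 R/h
Total = 0.2613 + 3.110 + 0.7836 = 4.155 R/h.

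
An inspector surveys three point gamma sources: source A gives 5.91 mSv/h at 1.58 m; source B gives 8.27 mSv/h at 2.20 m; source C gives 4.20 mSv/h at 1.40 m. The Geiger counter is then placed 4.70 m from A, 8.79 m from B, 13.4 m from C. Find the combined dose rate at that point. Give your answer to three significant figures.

1.23 mSv/h

Each source contributes Iᵢ·(dᵢ/rᵢ)²; contributions add.
A: 5.91 × (1.58/4.70)² = 0.6679 mSv/h
B: 8.27 × (2.20/8.79)² = 0.5181 mSv/h
C: 4.20 × (1.40/13.4)² = 0.04585 mSv/h
Total = 0.6679 + 0.5181 + 0.04585 = 1.232 mSv/h.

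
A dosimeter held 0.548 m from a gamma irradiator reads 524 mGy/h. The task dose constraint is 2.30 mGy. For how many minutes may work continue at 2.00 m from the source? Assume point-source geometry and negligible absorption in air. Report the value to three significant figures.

Since intensity falls as 1/r², rate at 2.00 m:
(0.548/2.00)² = 0.07508, so 524 × 0.07508 = 39.34 mGy/h.
Stay time = 2.30 mGy ÷ 39.34 mGy/h = 0.05846 h = 3.508 min.

3.51 min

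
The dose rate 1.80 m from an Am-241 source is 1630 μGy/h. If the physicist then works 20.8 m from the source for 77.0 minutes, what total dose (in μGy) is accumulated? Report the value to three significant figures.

Intensity scales as (d₁/d₂)², so rate at 20.8 m:
(1.80/20.8)² = 0.007489, so 1630 × 0.007489 = 12.21 μGy/h.
Dose = rate × time = 12.21 μGy/h × 1.283 h = 15.67 μGy.

15.7 μGy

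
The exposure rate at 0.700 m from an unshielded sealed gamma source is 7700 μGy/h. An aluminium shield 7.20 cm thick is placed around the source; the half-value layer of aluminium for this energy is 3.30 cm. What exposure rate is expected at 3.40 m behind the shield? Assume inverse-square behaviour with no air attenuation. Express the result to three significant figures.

71.9 μGy/h

Distance alone: 7700 × (0.700/3.40)² = 7700 × 0.04239 = 326.4 μGy/h.
Shield: 7.20/3.30 = 2.182 half-value layers → attenuation 2^(−2.182) = 0.2204.
Combined: 326.4 × 0.2204 = 71.94 μGy/h.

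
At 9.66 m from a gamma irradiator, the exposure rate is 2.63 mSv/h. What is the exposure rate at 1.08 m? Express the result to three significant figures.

Applying the 1/r² law, the rate at 1.08 m is
(9.66/1.08)² = 80.00, so 2.63 × 80.00 = 210.4 mSv/h.

210 mSv/h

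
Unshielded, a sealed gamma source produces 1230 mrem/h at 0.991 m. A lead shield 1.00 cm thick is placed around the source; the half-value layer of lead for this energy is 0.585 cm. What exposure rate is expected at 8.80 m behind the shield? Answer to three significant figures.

Distance alone: (0.991/8.80)² = 0.01268, so 1230 × 0.01268 = 15.60 mrem/h.
Shield: 1.00/0.585 = 1.709 half-value layers → attenuation 2^(−1.709) = 0.3059.
Combined: 15.60 × 0.3059 = 4.772 mrem/h.

4.77 mrem/h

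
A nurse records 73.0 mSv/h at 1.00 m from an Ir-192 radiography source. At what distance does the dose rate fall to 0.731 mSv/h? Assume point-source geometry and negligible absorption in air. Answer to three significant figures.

9.99 m

Since intensity falls as 1/r², d₂ = d₁·√(I₁/I₂).
I₁/I₂ = 73.0/0.731 = 99.86, so d₂ = 1.00 × √99.86 = 9.993 m.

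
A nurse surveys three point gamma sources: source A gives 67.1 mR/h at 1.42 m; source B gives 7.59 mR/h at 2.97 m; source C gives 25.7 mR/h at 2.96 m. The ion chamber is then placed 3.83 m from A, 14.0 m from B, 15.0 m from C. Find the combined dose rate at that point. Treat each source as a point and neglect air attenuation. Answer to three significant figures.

By superposition, sum each source's inverse-square contribution:
A: 67.1 × (1.42/3.83)² = 9.224 mR/h
B: 7.59 × (2.97/14.0)² = 0.3416 mR/h
C: 25.7 × (2.96/15.0)² = 1.001 mR/h
Total = 9.224 + 0.3416 + 1.001 = 10.57 mR/h.

10.6 mR/h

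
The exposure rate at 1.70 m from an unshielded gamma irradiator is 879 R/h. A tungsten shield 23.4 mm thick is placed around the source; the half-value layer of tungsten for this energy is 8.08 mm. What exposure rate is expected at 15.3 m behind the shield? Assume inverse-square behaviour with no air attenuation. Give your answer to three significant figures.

1.46 R/h

Distance alone: 879 × (1.70/15.3)² = 879 × 0.01235 = 10.86 R/h.
Shield: 23.4/8.08 = 2.896 half-value layers → attenuation 2^(−2.896) = 0.1343.
Combined: 10.86 × 0.1343 = 1.458 R/h.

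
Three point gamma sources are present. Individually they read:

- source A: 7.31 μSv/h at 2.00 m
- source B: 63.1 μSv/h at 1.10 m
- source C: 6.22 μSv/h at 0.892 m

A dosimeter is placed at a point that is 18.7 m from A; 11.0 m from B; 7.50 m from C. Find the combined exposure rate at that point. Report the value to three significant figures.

Each source contributes Iᵢ·(dᵢ/rᵢ)²; contributions add.
A: 7.31 × (2.00/18.7)² = 0.08362 μSv/h
B: 63.1 × (1.10/11.0)² = 0.6310 μSv/h
C: 6.22 × (0.892/7.50)² = 0.08798 μSv/h
Total = 0.08362 + 0.6310 + 0.08798 = 0.8026 μSv/h.

0.803 μSv/h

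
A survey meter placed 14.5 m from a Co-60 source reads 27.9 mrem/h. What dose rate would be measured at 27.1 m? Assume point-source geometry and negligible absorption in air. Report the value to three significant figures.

7.99 mrem/h

Since intensity falls as 1/r², scaling from 14.5 m to 27.1 m:
(14.5/27.1)² = 0.2863, so 27.9 × 0.2863 = 7.988 mrem/h.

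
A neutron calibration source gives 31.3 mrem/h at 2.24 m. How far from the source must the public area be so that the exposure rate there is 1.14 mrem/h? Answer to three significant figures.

Intensity scales as (d₁/d₂)², so d₂ = d₁·√(I₁/I₂).
I₁/I₂ = 31.3/1.14 = 27.46, so d₂ = 2.24 × √27.46 = 11.74 m.

11.7 m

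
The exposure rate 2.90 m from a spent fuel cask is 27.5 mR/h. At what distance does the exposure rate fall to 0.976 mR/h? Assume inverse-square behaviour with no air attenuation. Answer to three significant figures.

15.4 m

Applying the 1/r² law, d₂ = d₁·√(I₁/I₂).
I₁/I₂ = 27.5/0.976 = 28.18, so d₂ = 2.90 × √28.18 = 15.39 m.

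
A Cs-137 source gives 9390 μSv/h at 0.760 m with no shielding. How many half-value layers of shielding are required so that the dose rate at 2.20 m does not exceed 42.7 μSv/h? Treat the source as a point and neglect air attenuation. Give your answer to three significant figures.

At 2.20 m, distance alone gives (0.760/2.20)² = 0.1193, so 9390 × 0.1193 = 1120 μSv/h.
Further attenuation needed: 1120/42.7 = 26.23.
n = log₂(26.23) = 4.713 half-value layers.

4.71 half-value layers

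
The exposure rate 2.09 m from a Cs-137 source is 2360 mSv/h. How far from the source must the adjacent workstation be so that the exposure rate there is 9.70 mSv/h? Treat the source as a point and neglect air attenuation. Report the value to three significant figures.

32.6 m

By the inverse-square law, d₂ = d₁·√(I₁/I₂).
I₁/I₂ = 2360/9.70 = 243.3, so d₂ = 2.09 × √243.3 = 32.60 m.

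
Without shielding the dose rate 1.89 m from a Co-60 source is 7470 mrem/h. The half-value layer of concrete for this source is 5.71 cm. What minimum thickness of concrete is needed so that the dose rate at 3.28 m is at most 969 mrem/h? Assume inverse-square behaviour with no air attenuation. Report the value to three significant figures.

At 3.28 m, distance alone gives (1.89/3.28)² = 0.3320, so 7470 × 0.3320 = 2480 mrem/h.
Further attenuation needed: 2480/969 = 2.559.
n = log₂(2.559) = 1.356 half-value layers.
Thickness = 1.356 × 5.71 cm = 7.743 cm.

7.74 cm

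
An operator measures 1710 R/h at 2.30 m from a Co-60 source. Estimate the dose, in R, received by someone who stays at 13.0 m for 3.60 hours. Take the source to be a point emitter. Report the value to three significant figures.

193 R

Since intensity falls as 1/r², rate at 13.0 m:
(2.30/13.0)² = 0.03130, so 1710 × 0.03130 = 53.52 R/h.
Dose = rate × time = 53.52 R/h × 3.600 h = 192.7 R.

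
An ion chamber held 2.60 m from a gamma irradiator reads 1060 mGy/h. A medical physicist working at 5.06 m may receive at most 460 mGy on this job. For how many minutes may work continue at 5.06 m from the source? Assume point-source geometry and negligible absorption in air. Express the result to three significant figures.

98.6 min

By the inverse-square law, rate at 5.06 m:
(2.60/5.06)² = 0.2640, so 1060 × 0.2640 = 279.8 mGy/h.
Stay time = 460 mGy ÷ 279.8 mGy/h = 1.644 h = 98.64 min.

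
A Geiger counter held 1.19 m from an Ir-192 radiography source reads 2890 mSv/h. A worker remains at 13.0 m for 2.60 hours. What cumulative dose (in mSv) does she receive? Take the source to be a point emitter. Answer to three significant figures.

63.0 mSv

Intensity scales as (d₁/d₂)², so rate at 13.0 m:
(1.19/13.0)² = 0.008379, so 2890 × 0.008379 = 24.22 mSv/h.
Dose = rate × time = 24.22 mSv/h × 2.600 h = 62.97 mSv.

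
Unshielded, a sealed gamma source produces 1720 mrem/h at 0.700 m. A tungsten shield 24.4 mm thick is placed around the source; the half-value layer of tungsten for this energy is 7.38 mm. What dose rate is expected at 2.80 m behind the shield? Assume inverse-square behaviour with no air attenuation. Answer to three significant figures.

Distance alone: 1720 × (0.700/2.80)² = 1720 × 0.06250 = 107.5 mrem/h.
Shield: 24.4/7.38 = 3.306 half-value layers → attenuation 2^(−3.306) = 0.1011.
Combined: 107.5 × 0.1011 = 10.87 mrem/h.

10.9 mrem/h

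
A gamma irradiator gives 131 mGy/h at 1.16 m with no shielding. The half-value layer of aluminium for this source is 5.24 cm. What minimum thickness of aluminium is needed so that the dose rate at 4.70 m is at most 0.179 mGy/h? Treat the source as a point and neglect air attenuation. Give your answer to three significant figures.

At 4.70 m, distance alone gives 131 × (1.16/4.70)² = 131 × 0.06091 = 7.979 mGy/h.
Further attenuation needed: 7.979/0.179 = 44.58.
n = log₂(44.58) = 5.478 half-value layers.
Thickness = 5.478 × 5.24 cm = 28.70 cm.

28.7 cm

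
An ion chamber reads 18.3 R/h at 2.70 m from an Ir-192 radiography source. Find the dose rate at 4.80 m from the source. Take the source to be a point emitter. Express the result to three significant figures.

5.79 R/h

Intensity scales as (d₁/d₂)², so the rate at 4.80 m is
(2.70/4.80)² = 0.3164, so 18.3 × 0.3164 = 5.790 R/h.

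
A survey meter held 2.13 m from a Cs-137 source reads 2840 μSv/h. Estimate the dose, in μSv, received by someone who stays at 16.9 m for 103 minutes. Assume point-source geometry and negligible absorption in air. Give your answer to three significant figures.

77.4 μSv

Since intensity falls as 1/r², rate at 16.9 m:
(2.13/16.9)² = 0.01588, so 2840 × 0.01588 = 45.10 μSv/h.
Dose = rate × time = 45.10 μSv/h × 1.717 h = 77.44 μSv.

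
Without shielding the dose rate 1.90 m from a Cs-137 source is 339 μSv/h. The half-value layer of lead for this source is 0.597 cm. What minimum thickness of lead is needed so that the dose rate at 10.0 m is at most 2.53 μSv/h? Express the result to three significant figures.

At 10.0 m, distance alone gives 339 × (1.90/10.0)² = 339 × 0.03610 = 12.24 μSv/h.
Further attenuation needed: 12.24/2.53 = 4.838.
n = log₂(4.838) = 2.274 half-value layers.
Thickness = 2.274 × 0.597 cm = 1.358 cm.

1.36 cm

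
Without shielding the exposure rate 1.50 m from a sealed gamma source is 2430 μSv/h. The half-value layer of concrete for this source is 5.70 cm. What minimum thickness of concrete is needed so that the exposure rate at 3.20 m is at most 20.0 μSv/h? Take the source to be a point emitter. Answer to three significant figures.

27.0 cm

At 3.20 m, distance alone gives (1.50/3.20)² = 0.2197, so 2430 × 0.2197 = 533.9 μSv/h.
Further attenuation needed: 533.9/20.0 = 26.70.
n = log₂(26.70) = 4.739 half-value layers.
Thickness = 4.739 × 5.70 cm = 27.01 cm.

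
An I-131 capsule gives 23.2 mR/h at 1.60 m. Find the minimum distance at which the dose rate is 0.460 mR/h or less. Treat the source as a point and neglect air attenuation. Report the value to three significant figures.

Using I₁d₁² = I₂d₂², d₂ = d₁·√(I₁/I₂).
I₁/I₂ = 23.2/0.460 = 50.43, so d₂ = 1.60 × √50.43 = 11.36 m.

11.4 m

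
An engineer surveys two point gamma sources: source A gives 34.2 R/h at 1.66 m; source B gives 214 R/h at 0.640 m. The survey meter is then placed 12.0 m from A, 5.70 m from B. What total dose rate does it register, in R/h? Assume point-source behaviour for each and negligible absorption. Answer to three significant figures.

3.35 R/h

Each source contributes Iᵢ·(dᵢ/rᵢ)²; contributions add.
A: 34.2 × (1.66/12.0)² = 0.6545 R/h
B: 214 × (0.640/5.70)² = 2.698 R/h
Total = 0.6545 + 2.698 = 3.353 R/h.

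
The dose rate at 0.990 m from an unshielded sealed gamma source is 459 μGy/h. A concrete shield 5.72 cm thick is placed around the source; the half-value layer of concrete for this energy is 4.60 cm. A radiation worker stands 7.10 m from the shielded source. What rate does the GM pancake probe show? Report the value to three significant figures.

3.77 μGy/h

Distance alone: 459 × (0.990/7.10)² = 459 × 0.01944 = 8.923 μGy/h.
Shield: 5.72/4.60 = 1.243 half-value layers → attenuation 2^(−1.243) = 0.4225.
Combined: 8.923 × 0.4225 = 3.770 μGy/h.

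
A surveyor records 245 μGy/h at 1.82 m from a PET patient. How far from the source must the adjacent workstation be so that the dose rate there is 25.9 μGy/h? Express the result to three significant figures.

Applying the 1/r² law, d₂ = d₁·√(I₁/I₂).
I₁/I₂ = 245/25.9 = 9.459, so d₂ = 1.82 × √9.459 = 5.597 m.

5.60 m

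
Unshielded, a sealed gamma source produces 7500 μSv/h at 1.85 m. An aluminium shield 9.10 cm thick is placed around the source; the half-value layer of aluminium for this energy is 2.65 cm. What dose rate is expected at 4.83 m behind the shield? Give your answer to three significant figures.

Distance alone: 7500 × (1.85/4.83)² = 7500 × 0.1467 = 1100 μSv/h.
Shield: 9.10/2.65 = 3.434 half-value layers → attenuation 2^(−3.434) = 0.09253.
Combined: 1100 × 0.09253 = 101.8 μSv/h.

102 μSv/h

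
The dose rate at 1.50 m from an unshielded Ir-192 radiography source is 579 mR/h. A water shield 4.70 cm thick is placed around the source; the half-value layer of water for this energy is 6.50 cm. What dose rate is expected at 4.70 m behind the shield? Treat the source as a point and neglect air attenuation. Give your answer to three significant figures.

Distance alone: (1.50/4.70)² = 0.1019, so 579 × 0.1019 = 59.00 mR/h.
Shield: 4.70/6.50 = 0.7231 half-value layers → attenuation 2^(−0.7231) = 0.6058.
Combined: 59.00 × 0.6058 = 35.74 mR/h.

35.7 mR/h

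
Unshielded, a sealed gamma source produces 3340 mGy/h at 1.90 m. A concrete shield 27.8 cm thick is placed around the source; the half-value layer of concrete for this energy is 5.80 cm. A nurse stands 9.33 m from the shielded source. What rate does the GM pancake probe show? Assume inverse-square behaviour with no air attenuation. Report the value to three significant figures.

5.00 mGy/h

Distance alone: 3340 × (1.90/9.33)² = 3340 × 0.04147 = 138.5 mGy/h.
Shield: 27.8/5.80 = 4.793 half-value layers → attenuation 2^(−4.793) = 0.03607.
Combined: 138.5 × 0.03607 = 4.996 mGy/h.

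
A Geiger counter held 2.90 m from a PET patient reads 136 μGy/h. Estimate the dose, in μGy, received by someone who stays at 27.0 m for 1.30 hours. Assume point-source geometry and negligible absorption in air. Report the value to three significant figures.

2.04 μGy

By the inverse-square law, rate at 27.0 m:
136 × (2.90/27.0)² = 136 × 0.01154 = 1.569 μGy/h.
Dose = rate × time = 1.569 μGy/h × 1.300 h = 2.040 μGy.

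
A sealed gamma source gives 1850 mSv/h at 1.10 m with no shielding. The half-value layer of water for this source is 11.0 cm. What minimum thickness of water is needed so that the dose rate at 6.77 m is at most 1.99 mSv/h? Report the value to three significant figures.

50.8 cm

At 6.77 m, distance alone gives (1.10/6.77)² = 0.02640, so 1850 × 0.02640 = 48.84 mSv/h.
Further attenuation needed: 48.84/1.99 = 24.54.
n = log₂(24.54) = 4.617 half-value layers.
Thickness = 4.617 × 11.0 cm = 50.79 cm.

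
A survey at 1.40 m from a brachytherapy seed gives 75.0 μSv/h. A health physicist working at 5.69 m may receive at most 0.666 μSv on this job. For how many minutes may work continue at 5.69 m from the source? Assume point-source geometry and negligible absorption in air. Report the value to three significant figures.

Intensity scales as (d₁/d₂)², so rate at 5.69 m:
75.0 × (1.40/5.69)² = 75.0 × 0.06054 = 4.540 μSv/h.
Stay time = 0.666 μSv ÷ 4.540 μSv/h = 0.1467 h = 8.802 min.

8.80 min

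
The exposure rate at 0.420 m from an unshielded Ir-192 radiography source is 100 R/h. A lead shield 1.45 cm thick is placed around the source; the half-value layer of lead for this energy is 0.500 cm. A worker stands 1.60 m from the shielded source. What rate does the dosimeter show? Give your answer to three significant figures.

0.923 R/h

Distance alone: 100 × (0.420/1.60)² = 100 × 0.06891 = 6.891 R/h.
Shield: 1.45/0.500 = 2.900 half-value layers → attenuation 2^(−2.900) = 0.1340.
Combined: 6.891 × 0.1340 = 0.9234 R/h.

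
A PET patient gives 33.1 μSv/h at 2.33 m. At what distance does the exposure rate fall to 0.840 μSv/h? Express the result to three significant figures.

14.6 m

Since intensity falls as 1/r², d₂ = d₁·√(I₁/I₂).
I₁/I₂ = 33.1/0.840 = 39.40, so d₂ = 2.33 × √39.40 = 14.63 m.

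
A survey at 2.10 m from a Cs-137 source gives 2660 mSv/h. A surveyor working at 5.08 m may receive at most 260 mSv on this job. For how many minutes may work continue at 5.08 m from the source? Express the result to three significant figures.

By the inverse-square law, rate at 5.08 m:
(2.10/5.08)² = 0.1709, so 2660 × 0.1709 = 454.6 mSv/h.
Stay time = 260 mSv ÷ 454.6 mSv/h = 0.5719 h = 34.31 min.

34.3 min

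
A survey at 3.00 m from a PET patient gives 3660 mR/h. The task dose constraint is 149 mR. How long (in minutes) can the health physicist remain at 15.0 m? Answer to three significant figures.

61.1 min

Using I₁d₁² = I₂d₂², rate at 15.0 m:
3660 × (3.00/15.0)² = 3660 × 0.04000 = 146.4 mR/h.
Stay time = 149 mR ÷ 146.4 mR/h = 1.018 h = 61.08 min.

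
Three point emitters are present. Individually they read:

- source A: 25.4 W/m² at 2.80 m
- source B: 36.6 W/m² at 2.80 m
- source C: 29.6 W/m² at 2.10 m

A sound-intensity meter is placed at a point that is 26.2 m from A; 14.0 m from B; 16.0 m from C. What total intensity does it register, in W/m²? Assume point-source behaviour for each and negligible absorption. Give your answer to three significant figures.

2.26 W/m²

By superposition, sum each source's inverse-square contribution:
A: 25.4 × (2.80/26.2)² = 0.2901 W/m²
B: 36.6 × (2.80/14.0)² = 1.464 W/m²
C: 29.6 × (2.10/16.0)² = 0.5099 W/m²
Total = 0.2901 + 1.464 + 0.5099 = 2.264 W/m².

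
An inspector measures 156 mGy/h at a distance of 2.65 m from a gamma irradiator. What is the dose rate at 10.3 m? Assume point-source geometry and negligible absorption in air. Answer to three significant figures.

Applying the 1/r² law, the rate at 10.3 m is
(2.65/10.3)² = 0.06619, so 156 × 0.06619 = 10.33 mGy/h.

10.3 mGy/h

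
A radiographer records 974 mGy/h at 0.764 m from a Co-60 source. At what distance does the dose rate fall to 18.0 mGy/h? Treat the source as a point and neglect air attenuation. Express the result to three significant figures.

Using I₁d₁² = I₂d₂², d₂ = d₁·√(I₁/I₂).
I₁/I₂ = 974/18.0 = 54.11, so d₂ = 0.764 × √54.11 = 5.620 m.

5.62 m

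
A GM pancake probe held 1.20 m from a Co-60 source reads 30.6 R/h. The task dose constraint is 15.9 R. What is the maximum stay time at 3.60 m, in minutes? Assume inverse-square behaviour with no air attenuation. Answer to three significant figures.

281 min

Since intensity falls as 1/r², rate at 3.60 m:
(1.20/3.60)² = 0.1111, so 30.6 × 0.1111 = 3.400 R/h.
Stay time = 15.9 R ÷ 3.400 R/h = 4.676 h = 280.6 min.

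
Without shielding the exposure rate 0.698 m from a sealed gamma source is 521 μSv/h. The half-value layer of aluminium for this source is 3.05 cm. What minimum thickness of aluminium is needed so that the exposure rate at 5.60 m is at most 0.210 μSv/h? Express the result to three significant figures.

At 5.60 m, distance alone gives (0.698/5.60)² = 0.01554, so 521 × 0.01554 = 8.096 μSv/h.
Further attenuation needed: 8.096/0.210 = 38.55.
n = log₂(38.55) = 5.269 half-value layers.
Thickness = 5.269 × 3.05 cm = 16.07 cm.

16.1 cm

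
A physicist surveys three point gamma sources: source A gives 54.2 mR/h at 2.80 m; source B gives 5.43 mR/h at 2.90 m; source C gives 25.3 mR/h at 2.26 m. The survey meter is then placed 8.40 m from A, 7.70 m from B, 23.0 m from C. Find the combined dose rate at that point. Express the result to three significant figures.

7.04 mR/h

By superposition, sum each source's inverse-square contribution:
A: 54.2 × (2.80/8.40)² = 6.022 mR/h
B: 5.43 × (2.90/7.70)² = 0.7702 mR/h
C: 25.3 × (2.26/23.0)² = 0.2443 mR/h
Total = 6.022 + 0.7702 + 0.2443 = 7.037 mR/h.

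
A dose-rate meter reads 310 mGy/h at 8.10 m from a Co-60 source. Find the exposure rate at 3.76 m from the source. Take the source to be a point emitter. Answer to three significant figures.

1440 mGy/h

Intensity scales as (d₁/d₂)², so the rate at 3.76 m is
310 × (8.10/3.76)² = 310 × 4.641 = 1439 mGy/h.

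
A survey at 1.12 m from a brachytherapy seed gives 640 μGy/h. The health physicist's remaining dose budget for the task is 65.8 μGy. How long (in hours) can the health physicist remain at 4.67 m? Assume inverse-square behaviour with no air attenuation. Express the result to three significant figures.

Since intensity falls as 1/r², rate at 4.67 m:
640 × (1.12/4.67)² = 640 × 0.05752 = 36.81 μGy/h.
Stay time = 65.8 μGy ÷ 36.81 μGy/h = 1.788 h.

1.79 h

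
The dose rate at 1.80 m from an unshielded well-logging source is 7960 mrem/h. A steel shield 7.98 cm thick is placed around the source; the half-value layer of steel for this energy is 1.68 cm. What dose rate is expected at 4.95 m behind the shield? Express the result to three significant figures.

39.1 mrem/h

Distance alone: 7960 × (1.80/4.95)² = 7960 × 0.1322 = 1052 mrem/h.
Shield: 7.98/1.68 = 4.750 half-value layers → attenuation 2^(−4.750) = 0.03716.
Combined: 1052 × 0.03716 = 39.09 mrem/h.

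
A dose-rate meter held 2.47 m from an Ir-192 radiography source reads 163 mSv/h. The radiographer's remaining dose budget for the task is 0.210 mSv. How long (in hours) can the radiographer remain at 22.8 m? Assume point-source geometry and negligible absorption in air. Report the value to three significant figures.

0.110 h

By the inverse-square law, rate at 22.8 m:
(2.47/22.8)² = 0.01174, so 163 × 0.01174 = 1.914 mSv/h.
Stay time = 0.210 mSv ÷ 1.914 mSv/h = 0.1097 h.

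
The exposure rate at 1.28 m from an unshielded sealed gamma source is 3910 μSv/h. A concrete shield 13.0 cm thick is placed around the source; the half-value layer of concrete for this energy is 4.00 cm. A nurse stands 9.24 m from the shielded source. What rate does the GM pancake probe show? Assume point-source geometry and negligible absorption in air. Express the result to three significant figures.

Distance alone: 3910 × (1.28/9.24)² = 3910 × 0.01919 = 75.03 μSv/h.
Shield: 13.0/4.00 = 3.250 half-value layers → attenuation 2^(−3.250) = 0.1051.
Combined: 75.03 × 0.1051 = 7.886 μSv/h.

7.89 μSv/h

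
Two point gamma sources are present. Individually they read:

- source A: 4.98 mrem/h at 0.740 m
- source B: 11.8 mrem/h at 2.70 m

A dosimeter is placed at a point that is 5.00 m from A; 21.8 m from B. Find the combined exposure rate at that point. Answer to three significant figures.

0.290 mrem/h

By superposition, sum each source's inverse-square contribution:
A: 4.98 × (0.740/5.00)² = 0.1091 mrem/h
B: 11.8 × (2.70/21.8)² = 0.1810 mrem/h
Total = 0.1091 + 0.1810 = 0.2901 mrem/h.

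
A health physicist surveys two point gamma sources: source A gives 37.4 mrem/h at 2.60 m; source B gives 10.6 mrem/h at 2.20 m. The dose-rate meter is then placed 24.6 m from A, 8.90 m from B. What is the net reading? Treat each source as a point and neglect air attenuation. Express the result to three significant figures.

Each source contributes Iᵢ·(dᵢ/rᵢ)²; contributions add.
A: 37.4 × (2.60/24.6)² = 0.4178 mrem/h
B: 10.6 × (2.20/8.90)² = 0.6477 mrem/h
Total = 0.4178 + 0.6477 = 1.066 mrem/h.

1.07 mrem/h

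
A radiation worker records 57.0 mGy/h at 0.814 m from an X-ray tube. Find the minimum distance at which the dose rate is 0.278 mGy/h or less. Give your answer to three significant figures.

Using I₁d₁² = I₂d₂², d₂ = d₁·√(I₁/I₂).
I₁/I₂ = 57.0/0.278 = 205.0, so d₂ = 0.814 × √205.0 = 11.65 m.

11.7 m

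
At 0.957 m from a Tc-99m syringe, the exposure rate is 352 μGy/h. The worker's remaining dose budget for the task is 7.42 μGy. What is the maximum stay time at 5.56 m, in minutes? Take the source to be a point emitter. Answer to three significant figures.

42.7 min

Intensity scales as (d₁/d₂)², so rate at 5.56 m:
352 × (0.957/5.56)² = 352 × 0.02963 = 10.43 μGy/h.
Stay time = 7.42 μGy ÷ 10.43 μGy/h = 0.7114 h = 42.68 min.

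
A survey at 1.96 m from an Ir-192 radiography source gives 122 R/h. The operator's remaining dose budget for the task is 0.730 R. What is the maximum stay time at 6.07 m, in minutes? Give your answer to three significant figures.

Using I₁d₁² = I₂d₂², rate at 6.07 m:
(1.96/6.07)² = 0.1043, so 122 × 0.1043 = 12.72 R/h.
Stay time = 0.730 R ÷ 12.72 R/h = 0.05739 h = 3.443 min.

3.44 min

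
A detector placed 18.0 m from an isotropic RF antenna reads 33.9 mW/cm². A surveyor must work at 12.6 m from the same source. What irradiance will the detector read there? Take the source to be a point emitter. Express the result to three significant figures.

69.2 mW/cm²

Since intensity falls as 1/r², scaling from 18.0 m to 12.6 m:
33.9 × (18.0/12.6)² = 33.9 × 2.041 = 69.19 mW/cm².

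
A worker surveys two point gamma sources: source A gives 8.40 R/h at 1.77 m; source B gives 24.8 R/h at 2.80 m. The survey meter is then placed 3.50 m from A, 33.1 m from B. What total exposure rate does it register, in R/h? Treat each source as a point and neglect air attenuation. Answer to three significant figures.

By superposition, sum each source's inverse-square contribution:
A: 8.40 × (1.77/3.50)² = 2.148 R/h
B: 24.8 × (2.80/33.1)² = 0.1775 R/h
Total = 2.148 + 0.1775 = 2.325 R/h.

2.33 R/h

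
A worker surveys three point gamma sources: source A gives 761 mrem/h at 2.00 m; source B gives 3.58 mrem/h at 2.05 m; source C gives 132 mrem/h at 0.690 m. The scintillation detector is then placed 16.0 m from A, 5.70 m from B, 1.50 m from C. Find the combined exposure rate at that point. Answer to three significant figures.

40.3 mrem/h

By superposition, sum each source's inverse-square contribution:
A: 761 × (2.00/16.0)² = 11.89 mrem/h
B: 3.58 × (2.05/5.70)² = 0.4631 mrem/h
C: 132 × (0.690/1.50)² = 27.93 mrem/h
Total = 11.89 + 0.4631 + 27.93 = 40.28 mrem/h.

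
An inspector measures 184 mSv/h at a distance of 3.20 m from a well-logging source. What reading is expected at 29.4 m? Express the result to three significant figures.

2.18 mSv/h

Since intensity falls as 1/r², the rate at 29.4 m is
184 × (3.20/29.4)² = 184 × 0.01185 = 2.180 mSv/h.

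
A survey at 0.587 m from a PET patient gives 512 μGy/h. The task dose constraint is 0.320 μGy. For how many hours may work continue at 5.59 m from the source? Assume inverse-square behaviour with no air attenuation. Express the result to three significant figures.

Intensity scales as (d₁/d₂)², so rate at 5.59 m:
(0.587/5.59)² = 0.01103, so 512 × 0.01103 = 5.647 μGy/h.
Stay time = 0.320 μGy ÷ 5.647 μGy/h = 0.05667 h.

0.0567 h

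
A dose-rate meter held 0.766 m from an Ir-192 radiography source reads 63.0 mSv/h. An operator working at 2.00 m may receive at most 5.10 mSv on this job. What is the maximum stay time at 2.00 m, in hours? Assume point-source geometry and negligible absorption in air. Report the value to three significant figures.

0.552 h

By the inverse-square law, rate at 2.00 m:
(0.766/2.00)² = 0.1467, so 63.0 × 0.1467 = 9.242 mSv/h.
Stay time = 5.10 mSv ÷ 9.242 mSv/h = 0.5518 h.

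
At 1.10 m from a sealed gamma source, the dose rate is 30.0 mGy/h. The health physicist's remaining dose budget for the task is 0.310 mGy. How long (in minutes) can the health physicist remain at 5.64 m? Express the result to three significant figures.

16.3 min

Since intensity falls as 1/r², rate at 5.64 m:
(1.10/5.64)² = 0.03804, so 30.0 × 0.03804 = 1.141 mGy/h.
Stay time = 0.310 mGy ÷ 1.141 mGy/h = 0.2717 h = 16.30 min.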